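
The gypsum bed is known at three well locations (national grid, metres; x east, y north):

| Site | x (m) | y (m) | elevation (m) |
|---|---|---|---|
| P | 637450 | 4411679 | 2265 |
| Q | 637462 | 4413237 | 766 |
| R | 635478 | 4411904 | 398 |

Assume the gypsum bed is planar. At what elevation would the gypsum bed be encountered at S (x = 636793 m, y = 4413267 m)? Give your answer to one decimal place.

177.5 m

Two edge vectors: P→Q = (12, 1558, -1499), P→R = (-1972, 225, -1867).
Normal n = (P→Q) × (P→R) = (-2571511, 2978432, 3075076).
So ∂z/∂x = −n_x/n_z = 0.836243072 and ∂z/∂y = −n_y/n_z = −0.968571834.
Intercept c from P: 2265 − 533063.15 + 4273028.02 = 3742229.87.
At (636793, 4413267): z = 532513.7 − 4274566.1 + 3742229.87 = 177.5 m.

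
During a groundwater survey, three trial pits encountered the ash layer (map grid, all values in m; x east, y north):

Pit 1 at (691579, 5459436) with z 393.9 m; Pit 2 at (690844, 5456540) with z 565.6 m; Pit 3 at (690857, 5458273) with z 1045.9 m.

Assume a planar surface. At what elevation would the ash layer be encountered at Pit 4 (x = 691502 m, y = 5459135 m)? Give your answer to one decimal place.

Two edge vectors: Pit 1→Pit 2 = (-735, -2896, 171.7), Pit 1→Pit 3 = (-722, -1163, 652).
Normal n = (Pit 1→Pit 2) × (Pit 1→Pit 3) = (-1688504.9, 355252.6, -1236107).
So ∂z/∂x = −n_x/n_z = −1.365986035 and ∂z/∂y = −n_y/n_z = 0.287396318.
Intercept c from Pit 1: 393.9 + 944687.26 − 1569021.80 = −623940.65.
At (691502, 5459135): z = −944582.1 + 1568935.3 − 623940.65 = 412.6 m.

412.6 m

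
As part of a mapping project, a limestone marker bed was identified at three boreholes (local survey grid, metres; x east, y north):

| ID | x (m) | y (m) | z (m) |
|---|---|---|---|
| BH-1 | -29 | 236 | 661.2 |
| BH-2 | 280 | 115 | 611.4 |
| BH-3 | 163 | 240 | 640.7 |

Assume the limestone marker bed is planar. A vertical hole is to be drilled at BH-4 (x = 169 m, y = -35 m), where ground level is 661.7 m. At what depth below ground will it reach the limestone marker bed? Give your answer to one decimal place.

Two edge vectors: BH-1→BH-2 = (309, -121, -49.8), BH-1→BH-3 = (192, 4, -20.5).
Normal n = (BH-1→BH-2) × (BH-1→BH-3) = (2679.7, -3227.1, 24468).
So ∂z/∂x = −n_x/n_z = −0.10952 and ∂z/∂y = −n_y/n_z = 0.13189.
Intercept c from BH-1: 661.2 − 3.18 − 31.13 = 626.90.
At (169, -35): z_contact = −18.51 − 4.62 + 626.90 = 603.77 m.
Depth below ground = 661.7 − 603.77 = 57.9 m.

57.9 m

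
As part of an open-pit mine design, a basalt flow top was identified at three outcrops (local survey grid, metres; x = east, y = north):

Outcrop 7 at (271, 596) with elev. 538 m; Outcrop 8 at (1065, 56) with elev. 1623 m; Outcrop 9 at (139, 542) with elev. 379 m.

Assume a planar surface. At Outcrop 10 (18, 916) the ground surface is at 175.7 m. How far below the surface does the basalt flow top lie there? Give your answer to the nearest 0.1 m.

Let the plane be z = a·x + b·y + c.
Outcrop 8−Outcrop 7: 794a − 540b = 1085;  Outcrop 9−Outcrop 7: −132a − 54b = −159.
Solving gives a = 1.265374, b = −0.148691.
Then c = 538 − a·271 − b·596 = 283.70.
At (18, 916): z_contact = 22.78 − 136.20 + 283.70 = 170.28 m.
Depth below ground = 175.7 − 170.28 = 5.4 m.

5.4 m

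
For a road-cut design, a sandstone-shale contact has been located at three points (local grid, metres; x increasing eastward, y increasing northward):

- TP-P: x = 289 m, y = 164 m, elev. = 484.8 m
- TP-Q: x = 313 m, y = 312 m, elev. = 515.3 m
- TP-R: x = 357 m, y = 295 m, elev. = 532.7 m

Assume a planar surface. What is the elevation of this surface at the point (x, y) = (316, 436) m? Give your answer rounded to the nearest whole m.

533 m

Two edge vectors: TP-P→TP-Q = (24, 148, 30.5), TP-P→TP-R = (68, 131, 47.9).
Normal n = (TP-P→TP-Q) × (TP-P→TP-R) = (3093.7, 924.4, -6920).
So ∂z/∂x = −n_x/n_z = 0.44707 and ∂z/∂y = −n_y/n_z = 0.13358.
Intercept c from TP-P: 484.8 − 129.20 − 21.91 = 333.69.
At (316, 436): z = 141.3 + 58.2 + 333.69 = 533.2 m.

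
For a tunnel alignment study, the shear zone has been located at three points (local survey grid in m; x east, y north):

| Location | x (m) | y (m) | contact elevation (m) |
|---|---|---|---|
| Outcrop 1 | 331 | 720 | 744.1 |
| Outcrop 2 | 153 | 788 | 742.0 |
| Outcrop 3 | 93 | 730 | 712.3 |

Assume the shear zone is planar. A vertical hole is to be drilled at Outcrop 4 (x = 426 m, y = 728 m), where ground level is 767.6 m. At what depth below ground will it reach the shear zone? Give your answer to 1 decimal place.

6.5 m

Let the plane be z = a·x + b·y + c.
Outcrop 2−Outcrop 1: −178a + 68b = −2.1;  Outcrop 3−Outcrop 1: −238a + 10b = −31.8.
Solving gives a = 0.14867, b = 0.35828.
Then c = 744.1 − a·331 − b·720 = 436.93.
At (426, 728): z_contact = 63.33 + 260.82 + 436.93 = 761.09 m.
Depth below ground = 767.6 − 761.09 = 6.5 m.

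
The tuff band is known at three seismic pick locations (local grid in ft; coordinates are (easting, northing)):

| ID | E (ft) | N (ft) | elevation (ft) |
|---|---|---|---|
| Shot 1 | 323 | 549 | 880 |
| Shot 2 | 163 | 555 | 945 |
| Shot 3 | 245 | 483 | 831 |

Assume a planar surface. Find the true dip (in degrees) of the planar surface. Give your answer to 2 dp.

50.78°

Let the plane be z = a·E + b·N + c.
Shot 2−Shot 1: −160a + 6b = 65;  Shot 3−Shot 1: −78a − 66b = −49.
Solving gives a = −0.36235, b = 1.17066.
Gradient magnitude |∇z| = √(a² + b²) = √(0.13130 + 1.37044) = 1.22545.
True dip = arctan(1.22545) = 50.78°, dipping toward SSE (azimuth ≈ 163°).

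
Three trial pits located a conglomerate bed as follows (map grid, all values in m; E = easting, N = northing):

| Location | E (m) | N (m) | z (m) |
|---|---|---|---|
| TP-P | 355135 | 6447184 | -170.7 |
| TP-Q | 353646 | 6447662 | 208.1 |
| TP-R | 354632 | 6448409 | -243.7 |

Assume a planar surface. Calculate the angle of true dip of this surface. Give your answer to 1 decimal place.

Two edge vectors: TP-P→TP-Q = (-1489, 478, 378.8), TP-P→TP-R = (-503, 1225, -73).
Normal n = (TP-P→TP-Q) × (TP-P→TP-R) = (-498924, -299233.4, -1583591).
So ∂z/∂E = −n_x/n_z = −0.31506 and ∂z/∂N = −n_y/n_z = −0.18896.
Gradient magnitude |∇z| = √(a² + b²) = √(0.09926 + 0.03571) = 0.36738.
True dip = arctan(0.36738) = 20.2°, dipping toward ENE (azimuth ≈ 059°).

20.2°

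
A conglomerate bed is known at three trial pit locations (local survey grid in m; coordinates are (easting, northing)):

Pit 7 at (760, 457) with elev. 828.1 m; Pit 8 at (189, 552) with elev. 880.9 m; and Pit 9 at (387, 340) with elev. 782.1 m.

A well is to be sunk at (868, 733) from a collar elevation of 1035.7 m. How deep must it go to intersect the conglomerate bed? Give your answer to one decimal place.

Two edge vectors: Pit 7→Pit 8 = (-571, 95, 52.8), Pit 7→Pit 9 = (-373, -117, -46).
Normal n = (Pit 7→Pit 8) × (Pit 7→Pit 9) = (1807.6, -45960.4, 102242).
So ∂z/∂E = −n_x/n_z = −0.01768 and ∂z/∂N = −n_y/n_z = 0.44953.
Intercept c from Pit 7: 828.1 + 13.44 − 205.43 = 636.10.
At (868, 733): z_contact = −15.35 + 329.50 + 636.10 = 950.26 m.
Depth below ground = 1035.7 − 950.26 = 85.4 m.

85.4 m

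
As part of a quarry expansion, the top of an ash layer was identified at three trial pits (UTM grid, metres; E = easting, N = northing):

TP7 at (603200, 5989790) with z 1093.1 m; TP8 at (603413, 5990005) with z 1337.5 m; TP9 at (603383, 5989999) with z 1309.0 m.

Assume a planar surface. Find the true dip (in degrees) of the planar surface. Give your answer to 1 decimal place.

Two edge vectors: TP7→TP8 = (213, 215, 244.4), TP7→TP9 = (183, 209, 215.9).
Normal n = (TP7→TP8) × (TP7→TP9) = (-4661.1, -1261.5, 5172).
So ∂z/∂E = −n_x/n_z = 0.90122 and ∂z/∂N = −n_y/n_z = 0.24391.
Gradient magnitude |∇z| = √(a² + b²) = √(0.81219 + 0.05949) = 0.93364.
True dip = arctan(0.93364) = 43.0°, dipping toward WSW (azimuth ≈ 255°).

43.0°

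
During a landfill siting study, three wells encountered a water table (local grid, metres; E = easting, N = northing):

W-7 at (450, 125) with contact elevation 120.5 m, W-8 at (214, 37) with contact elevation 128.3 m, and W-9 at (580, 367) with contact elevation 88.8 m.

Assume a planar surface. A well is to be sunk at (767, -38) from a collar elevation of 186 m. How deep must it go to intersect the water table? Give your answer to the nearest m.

36 m

Two edge vectors: W-7→W-8 = (-236, -88, 7.8), W-7→W-9 = (130, 242, -31.7).
Normal n = (W-7→W-8) × (W-7→W-9) = (902, -6467.2, -45672).
So ∂z/∂E = −n_x/n_z = 0.01975 and ∂z/∂N = −n_y/n_z = −0.14160.
Intercept c from W-7: 120.5 − 8.89 + 17.70 = 129.31.
At (767, -38): z_contact = 15.1 + 5.4 + 129.31 = 149.8 m.
Depth below ground = 186 − 149.8 = 36 m.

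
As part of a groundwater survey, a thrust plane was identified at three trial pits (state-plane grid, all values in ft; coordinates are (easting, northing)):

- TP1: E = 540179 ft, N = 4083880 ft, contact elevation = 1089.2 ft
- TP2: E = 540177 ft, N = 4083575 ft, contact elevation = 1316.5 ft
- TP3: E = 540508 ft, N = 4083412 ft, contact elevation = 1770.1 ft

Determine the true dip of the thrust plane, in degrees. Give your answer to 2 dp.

Two edge vectors: TP1→TP2 = (-2, -305, 227.3), TP1→TP3 = (329, -468, 680.9).
Normal n = (TP1→TP2) × (TP1→TP3) = (-101298.1, 76143.5, 101281).
So ∂z/∂E = −n_x/n_z = 1.00017 and ∂z/∂N = −n_y/n_z = −0.75180.
Gradient magnitude |∇z| = √(a² + b²) = √(1.00034 + 0.56521) = 1.25122.
True dip = arctan(1.25122) = 51.37°, dipping toward NW (azimuth ≈ 307°).

51.37°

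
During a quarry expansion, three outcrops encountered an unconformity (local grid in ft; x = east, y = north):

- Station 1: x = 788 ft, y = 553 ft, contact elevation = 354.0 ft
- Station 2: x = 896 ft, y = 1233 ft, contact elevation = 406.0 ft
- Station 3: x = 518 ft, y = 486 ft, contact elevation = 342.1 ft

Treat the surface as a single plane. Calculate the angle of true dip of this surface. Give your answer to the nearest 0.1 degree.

Two edge vectors: Station 1→Station 2 = (108, 680, 52), Station 1→Station 3 = (-270, -67, -11.9).
Normal n = (Station 1→Station 2) × (Station 1→Station 3) = (-4608, -12754.8, 176364).
So ∂z/∂x = −n_x/n_z = 0.02613 and ∂z/∂y = −n_y/n_z = 0.07232.
Gradient magnitude |∇z| = √(a² + b²) = √(0.00068 + 0.00523) = 0.07690.
True dip = arctan(0.07690) = 4.4°, dipping toward SSW (azimuth ≈ 200°).

4.4°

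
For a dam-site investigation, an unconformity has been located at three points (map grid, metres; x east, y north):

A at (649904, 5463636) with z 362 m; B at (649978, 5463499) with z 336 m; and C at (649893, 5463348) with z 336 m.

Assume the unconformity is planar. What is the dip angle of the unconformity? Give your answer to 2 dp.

Two edge vectors: A→B = (74, -137, -26), A→C = (-11, -288, -26).
Normal n = (A→B) × (A→C) = (-3926, 2210, -22819).
So ∂z/∂x = −n_x/n_z = −0.17205 and ∂z/∂y = −n_y/n_z = 0.09685.
Gradient magnitude |∇z| = √(a² + b²) = √(0.02960 + 0.00938) = 0.19744.
True dip = arctan(0.19744) = 11.17°, dipping toward ESE (azimuth ≈ 119°).

11.17°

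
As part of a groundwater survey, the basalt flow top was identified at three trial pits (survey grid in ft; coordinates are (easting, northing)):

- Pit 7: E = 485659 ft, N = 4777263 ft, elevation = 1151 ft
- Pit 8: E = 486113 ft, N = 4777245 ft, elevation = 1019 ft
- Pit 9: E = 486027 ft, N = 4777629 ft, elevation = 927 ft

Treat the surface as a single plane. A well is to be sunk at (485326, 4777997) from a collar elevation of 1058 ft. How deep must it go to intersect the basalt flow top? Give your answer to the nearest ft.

32 ft

Let the plane be z = a·E + b·N + c.
Pit 8−Pit 7: 454a − 18b = −132;  Pit 9−Pit 7: 368a + 366b = −224.
Solving gives a = −0.30293770, b = −0.30742876.
Then c = 1151 − a·485659 − b·4777263 = 1616943.45.
At (485326, 4777997): z_contact = −147023.5 − 1468893.7 + 1616943.45 = 1026.2 ft.
Depth below ground = 1058 − 1026.2 = 32 ft.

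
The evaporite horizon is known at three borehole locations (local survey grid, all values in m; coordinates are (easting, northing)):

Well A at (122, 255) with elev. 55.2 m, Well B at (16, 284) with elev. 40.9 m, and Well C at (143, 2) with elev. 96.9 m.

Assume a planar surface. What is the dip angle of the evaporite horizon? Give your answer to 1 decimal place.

10.3°

Two edge vectors: Well A→Well B = (-106, 29, -14.3), Well A→Well C = (21, -253, 41.7).
Normal n = (Well A→Well B) × (Well A→Well C) = (-2408.6, 4119.9, 26209).
So ∂z/∂E = −n_x/n_z = 0.09190 and ∂z/∂N = −n_y/n_z = −0.15719.
Gradient magnitude |∇z| = √(a² + b²) = √(0.00845 + 0.02471) = 0.18209.
True dip = arctan(0.18209) = 10.3°, dipping toward NNW (azimuth ≈ 330°).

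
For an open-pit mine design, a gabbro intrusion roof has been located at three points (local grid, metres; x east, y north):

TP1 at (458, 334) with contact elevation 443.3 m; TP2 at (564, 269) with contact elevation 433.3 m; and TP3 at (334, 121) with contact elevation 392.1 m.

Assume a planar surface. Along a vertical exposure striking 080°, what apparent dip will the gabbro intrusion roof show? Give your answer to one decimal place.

Two edge vectors: TP1→TP2 = (106, -65, -10), TP1→TP3 = (-124, -213, -51.2).
Normal n = (TP1→TP2) × (TP1→TP3) = (1198, 6667.2, -30638).
So ∂z/∂x = −n_x/n_z = 0.03910 and ∂z/∂y = −n_y/n_z = 0.21761.
Unit vector along 080° is (sin 80°, cos 80°) = (0.9848, 0.1736).
Slope in that direction = a·(0.9848) + b·(0.1736) = 0.07630.
Apparent dip = arctan|0.07630| = 4.4° (true dip is 12.5°, so apparent ≤ true as expected).

4.4°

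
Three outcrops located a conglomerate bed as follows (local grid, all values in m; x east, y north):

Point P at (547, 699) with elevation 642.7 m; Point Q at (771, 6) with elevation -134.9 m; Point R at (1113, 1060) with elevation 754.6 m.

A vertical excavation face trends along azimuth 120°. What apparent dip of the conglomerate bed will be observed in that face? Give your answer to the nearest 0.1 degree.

Let the plane be z = a·x + b·y + c.
Point Q−Point P: 224a − 693b = −777.6;  Point R−Point P: 566a + 361b = 111.9.
Solving gives a = −0.42944, b = 0.98327.
Unit vector along 120° is (sin 120°, cos 120°) = (0.8660, -0.5000).
Slope in that direction = a·(0.8660) + b·(-0.5000) = −0.86354.
Apparent dip = arctan|0.86354| = 40.8° (true dip is 47.0°, so apparent ≤ true as expected).

40.8°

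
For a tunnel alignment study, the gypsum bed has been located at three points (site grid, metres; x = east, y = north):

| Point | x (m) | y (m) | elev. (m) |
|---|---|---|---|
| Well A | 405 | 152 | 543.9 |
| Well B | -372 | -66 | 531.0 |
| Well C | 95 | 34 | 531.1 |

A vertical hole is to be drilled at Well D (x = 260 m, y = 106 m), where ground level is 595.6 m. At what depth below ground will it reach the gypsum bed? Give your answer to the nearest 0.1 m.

55.4 m

Let the plane be z = a·x + b·y + c.
Well B−Well A: −777a − 218b = −12.9;  Well C−Well A: −310a − 118b = −12.8.
Solving gives a = −0.05261, b = 0.24669.
Then c = 543.9 − a·405 − b·152 = 527.71.
At (260, 106): z_contact = −13.68 + 26.15 + 527.71 = 540.18 m.
Depth below ground = 595.6 − 540.18 = 55.4 m.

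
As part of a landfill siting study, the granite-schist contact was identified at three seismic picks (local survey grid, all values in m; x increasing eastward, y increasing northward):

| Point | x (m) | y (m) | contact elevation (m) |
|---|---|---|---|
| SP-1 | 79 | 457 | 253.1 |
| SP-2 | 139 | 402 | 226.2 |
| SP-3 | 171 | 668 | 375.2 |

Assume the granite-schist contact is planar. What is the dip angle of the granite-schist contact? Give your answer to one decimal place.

29.1°

Let the plane be z = a·x + b·y + c.
SP-2−SP-1: 60a − 55b = −26.9;  SP-3−SP-1: 92a + 211b = 122.1.
Solving gives a = 0.05867, b = 0.55309.
Gradient magnitude |∇z| = √(a² + b²) = √(0.00344 + 0.30591) = 0.55620.
True dip = arctan(0.55620) = 29.1°, dipping toward S (azimuth ≈ 186°).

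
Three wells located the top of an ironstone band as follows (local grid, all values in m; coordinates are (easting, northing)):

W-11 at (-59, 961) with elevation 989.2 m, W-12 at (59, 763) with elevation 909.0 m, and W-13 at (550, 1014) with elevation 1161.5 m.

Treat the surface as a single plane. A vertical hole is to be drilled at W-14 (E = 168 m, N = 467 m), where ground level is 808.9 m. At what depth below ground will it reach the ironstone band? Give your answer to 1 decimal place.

35.7 m

Let the plane be z = a·E + b·N + c.
W-12−W-11: 118a − 198b = −80.2;  W-13−W-11: 609a + 53b = 172.3.
Solving gives a = 0.235460, b = 0.545375.
Then c = 989.2 − a·-59 − b·961 = 478.99.
At (168, 467): z_contact = 39.56 + 254.69 + 478.99 = 773.23 m.
Depth below ground = 808.9 − 773.23 = 35.7 m.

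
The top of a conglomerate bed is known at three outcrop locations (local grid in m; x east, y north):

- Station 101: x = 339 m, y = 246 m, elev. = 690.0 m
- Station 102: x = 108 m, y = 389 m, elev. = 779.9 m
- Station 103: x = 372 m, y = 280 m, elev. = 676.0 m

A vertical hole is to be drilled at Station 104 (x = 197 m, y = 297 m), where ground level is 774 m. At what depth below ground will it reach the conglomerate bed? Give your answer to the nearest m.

28 m

Two edge vectors: Station 101→Station 102 = (-231, 143, 89.9), Station 101→Station 103 = (33, 34, -14).
Normal n = (Station 101→Station 102) × (Station 101→Station 103) = (-5058.6, -267.3, -12573).
So ∂z/∂x = −n_x/n_z = −0.40234 and ∂z/∂y = −n_y/n_z = −0.02126.
Intercept c from Station 101: 690 + 136.39 + 5.23 = 831.62.
At (197, 297): z_contact = −79.3 − 6.3 + 831.62 = 746.0 m.
Depth below ground = 774 − 746.0 = 28 m.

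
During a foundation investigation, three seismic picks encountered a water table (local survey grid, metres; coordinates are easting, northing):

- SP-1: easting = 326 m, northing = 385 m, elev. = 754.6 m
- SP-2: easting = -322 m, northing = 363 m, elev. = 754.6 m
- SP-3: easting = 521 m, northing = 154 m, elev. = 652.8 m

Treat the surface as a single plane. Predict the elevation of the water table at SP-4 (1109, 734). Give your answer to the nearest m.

Let the plane be z = a·easting + b·northing + c.
SP-2−SP-1: −648a − 22b = 0;  SP-3−SP-1: 195a − 231b = −101.8.
Solving gives a = −0.01454, b = 0.42841.
Then c = 754.6 − a·326 − b·385 = 594.40.
At (1109, 734): z = −16.1 + 314.5 + 594.40 = 892.7 m.

893 m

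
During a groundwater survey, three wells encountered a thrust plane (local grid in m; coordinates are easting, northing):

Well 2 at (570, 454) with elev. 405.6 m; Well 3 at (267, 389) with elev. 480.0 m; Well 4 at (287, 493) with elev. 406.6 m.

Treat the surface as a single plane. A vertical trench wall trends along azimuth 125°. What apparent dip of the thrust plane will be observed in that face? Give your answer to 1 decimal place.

17.4°

Two edge vectors: Well 2→Well 3 = (-303, -65, 74.4), Well 2→Well 4 = (-283, 39, 1).
Normal n = (Well 2→Well 3) × (Well 2→Well 4) = (-2966.6, -20752.2, -30212).
So ∂z/∂easting = −n_x/n_z = −0.09819 and ∂z/∂northing = −n_y/n_z = −0.68689.
Unit vector along 125° is (sin 125°, cos 125°) = (0.8192, -0.5736).
Slope in that direction = a·(0.8192) + b·(-0.5736) = 0.31355.
Apparent dip = arctan|0.31355| = 17.4° (true dip is 34.8°, so apparent ≤ true as expected).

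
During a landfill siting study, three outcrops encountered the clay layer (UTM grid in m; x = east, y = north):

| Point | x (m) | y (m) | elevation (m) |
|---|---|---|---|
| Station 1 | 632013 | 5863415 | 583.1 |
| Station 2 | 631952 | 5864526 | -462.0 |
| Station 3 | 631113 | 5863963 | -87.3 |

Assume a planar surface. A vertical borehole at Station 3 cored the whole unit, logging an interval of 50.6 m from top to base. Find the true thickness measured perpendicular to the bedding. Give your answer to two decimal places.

Let the plane be z = a·x + b·y + c.
Station 2−Station 1: −61a + 1111b = −1045.1;  Station 3−Station 1: −900a + 548b = −670.4.
Solving gives a = 0.17807, b = −0.93091.
|∇z| = √(a²+b²) = 0.94779, so dip δ = arctan(0.94779) = 43.46°.
True thickness = vertical thickness × cos δ = 50.6 × cos 43.46° = 36.73 m.

36.73 m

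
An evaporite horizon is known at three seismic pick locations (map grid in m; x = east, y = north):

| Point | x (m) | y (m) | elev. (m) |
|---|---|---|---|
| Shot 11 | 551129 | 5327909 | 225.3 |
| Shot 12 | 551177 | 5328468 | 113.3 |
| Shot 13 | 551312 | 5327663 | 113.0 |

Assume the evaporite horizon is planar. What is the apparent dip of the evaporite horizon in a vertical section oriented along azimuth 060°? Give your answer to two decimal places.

36.93°

Two edge vectors: Shot 11→Shot 12 = (48, 559, -112), Shot 11→Shot 13 = (183, -246, -112.3).
Normal n = (Shot 11→Shot 12) × (Shot 11→Shot 13) = (-90327.7, -15105.6, -114105).
So ∂z/∂x = −n_x/n_z = −0.79162 and ∂z/∂y = −n_y/n_z = −0.13238.
Unit vector along 060° is (sin 60°, cos 60°) = (0.8660, 0.5000).
Slope in that direction = a·(0.8660) + b·(0.5000) = −0.75175.
Apparent dip = arctan|0.75175| = 36.93° (true dip is 38.8°, so apparent ≤ true as expected).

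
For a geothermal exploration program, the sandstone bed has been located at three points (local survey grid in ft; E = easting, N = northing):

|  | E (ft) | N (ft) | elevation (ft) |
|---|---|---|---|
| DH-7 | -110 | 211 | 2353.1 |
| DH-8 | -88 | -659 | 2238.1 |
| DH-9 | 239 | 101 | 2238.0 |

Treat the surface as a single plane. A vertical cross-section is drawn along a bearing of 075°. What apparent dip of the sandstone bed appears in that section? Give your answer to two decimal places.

13.94°

Let the plane be z = a·E + b·N + c.
DH-8−DH-7: 22a − 870b = −115;  DH-9−DH-7: 349a − 110b = −115.1.
Solving gives a = −0.29045, b = 0.12484.
Unit vector along 075° is (sin 75°, cos 75°) = (0.9659, 0.2588).
Slope in that direction = a·(0.9659) + b·(0.2588) = −0.24824.
Apparent dip = arctan|0.24824| = 13.94° (true dip is 17.5°, so apparent ≤ true as expected).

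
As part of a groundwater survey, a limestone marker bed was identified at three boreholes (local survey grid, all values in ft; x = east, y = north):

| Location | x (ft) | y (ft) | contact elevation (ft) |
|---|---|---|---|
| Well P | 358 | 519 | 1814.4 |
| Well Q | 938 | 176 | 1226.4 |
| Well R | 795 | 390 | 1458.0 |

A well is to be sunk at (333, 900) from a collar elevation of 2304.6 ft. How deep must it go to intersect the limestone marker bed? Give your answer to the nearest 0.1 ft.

Two edge vectors: Well P→Well Q = (580, -343, -588), Well P→Well R = (437, -129, -356.4).
Normal n = (Well P→Well Q) × (Well P→Well R) = (46393.2, -50244, 75071).
So ∂z/∂x = −n_x/n_z = −0.61799 and ∂z/∂y = −n_y/n_z = 0.66929.
Intercept c from Well P: 1814.4 + 221.24 − 347.36 = 1688.28.
At (333, 900): z_contact = −205.79 + 602.36 + 1688.28 = 2084.85 ft.
Depth below ground = 2304.6 − 2084.85 = 219.8 ft.

219.8 ft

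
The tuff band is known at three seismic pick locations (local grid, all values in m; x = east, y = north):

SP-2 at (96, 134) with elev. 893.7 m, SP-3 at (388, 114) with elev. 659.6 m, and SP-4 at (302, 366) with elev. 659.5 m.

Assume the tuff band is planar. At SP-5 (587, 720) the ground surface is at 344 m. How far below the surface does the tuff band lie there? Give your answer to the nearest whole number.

Two edge vectors: SP-2→SP-3 = (292, -20, -234.1), SP-2→SP-4 = (206, 232, -234.2).
Normal n = (SP-2→SP-3) × (SP-2→SP-4) = (58995.2, 20161.8, 71864).
So ∂z/∂x = −n_x/n_z = −0.82093 and ∂z/∂y = −n_y/n_z = −0.28055.
Intercept c from SP-2: 893.7 + 78.81 + 37.59 = 1010.10.
At (587, 720): z_contact = −481.9 − 202.0 + 1010.10 = 326.2 m.
Depth below ground = 344 − 326.2 = 18 m.

18 m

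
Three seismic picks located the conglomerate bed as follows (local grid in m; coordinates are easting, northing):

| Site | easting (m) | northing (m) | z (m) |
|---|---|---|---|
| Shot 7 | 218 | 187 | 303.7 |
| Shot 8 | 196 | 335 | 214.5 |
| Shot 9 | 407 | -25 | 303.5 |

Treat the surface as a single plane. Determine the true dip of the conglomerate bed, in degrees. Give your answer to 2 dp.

47.41°

Let the plane be z = a·easting + b·northing + c.
Shot 8−Shot 7: −22a + 148b = −89.2;  Shot 9−Shot 7: 189a − 212b = −0.2.
Solving gives a = −0.81260, b = −0.72349.
Gradient magnitude |∇z| = √(a² + b²) = √(0.66031 + 0.52344) = 1.08801.
True dip = arctan(1.08801) = 47.41°, dipping toward NE (azimuth ≈ 048°).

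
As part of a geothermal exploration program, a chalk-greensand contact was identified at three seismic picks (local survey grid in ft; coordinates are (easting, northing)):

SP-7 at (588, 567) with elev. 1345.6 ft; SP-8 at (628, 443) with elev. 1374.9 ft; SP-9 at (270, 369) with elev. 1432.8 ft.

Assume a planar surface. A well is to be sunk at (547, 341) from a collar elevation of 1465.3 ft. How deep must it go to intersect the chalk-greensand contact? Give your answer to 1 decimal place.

Two edge vectors: SP-7→SP-8 = (40, -124, 29.3), SP-7→SP-9 = (-318, -198, 87.2).
Normal n = (SP-7→SP-8) × (SP-7→SP-9) = (-5011.4, -12805.4, -47352).
So ∂z/∂E = −n_x/n_z = −0.10583 and ∂z/∂N = −n_y/n_z = −0.27043.
Intercept c from SP-7: 1345.6 + 62.23 + 153.33 = 1561.16.
At (547, 341): z_contact = −57.89 − 92.22 + 1561.16 = 1411.06 ft.
Depth below ground = 1465.3 − 1411.06 = 54.2 ft.

54.2 ft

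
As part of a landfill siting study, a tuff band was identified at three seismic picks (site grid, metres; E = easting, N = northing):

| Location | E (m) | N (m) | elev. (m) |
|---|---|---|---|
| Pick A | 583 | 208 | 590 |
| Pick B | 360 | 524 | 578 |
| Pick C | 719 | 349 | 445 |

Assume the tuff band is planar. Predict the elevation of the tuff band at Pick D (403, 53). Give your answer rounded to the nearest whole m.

Let the plane be z = a·E + b·N + c.
Pick B−Pick A: −223a + 316b = −12;  Pick C−Pick A: 136a + 141b = −145.
Solving gives a = −0.59297, b = −0.45643.
Then c = 590 − a·583 − b·208 = 1030.64.
At (403, 53): z = −239.0 − 24.2 + 1030.64 = 767.5 m.

767 m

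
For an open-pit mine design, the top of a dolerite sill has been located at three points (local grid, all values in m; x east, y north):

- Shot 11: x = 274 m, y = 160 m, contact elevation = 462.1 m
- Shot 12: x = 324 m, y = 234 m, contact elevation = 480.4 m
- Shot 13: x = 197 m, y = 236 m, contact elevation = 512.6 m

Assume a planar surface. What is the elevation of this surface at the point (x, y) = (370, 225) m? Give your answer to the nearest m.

Let the plane be z = a·x + b·y + c.
Shot 12−Shot 11: 50a + 74b = 18.3;  Shot 13−Shot 11: −77a + 76b = 50.5.
Solving gives a = −0.24702, b = 0.41420.
Then c = 462.1 − a·274 − b·160 = 463.51.
At (370, 225): z = −91.4 + 93.2 + 463.51 = 465.3 m.

465 m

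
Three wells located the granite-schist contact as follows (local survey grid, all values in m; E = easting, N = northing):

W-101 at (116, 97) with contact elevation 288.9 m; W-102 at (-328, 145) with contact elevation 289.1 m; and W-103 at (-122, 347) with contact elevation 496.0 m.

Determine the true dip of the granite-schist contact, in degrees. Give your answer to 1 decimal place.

Let the plane be z = a·E + b·N + c.
W-102−W-101: −444a + 48b = 0.2;  W-103−W-101: −238a + 250b = 207.1.
Solving gives a = 0.09933, b = 0.92296.
Gradient magnitude |∇z| = √(a² + b²) = √(0.00987 + 0.85186) = 0.92829.
True dip = arctan(0.92829) = 42.9°, dipping toward S (azimuth ≈ 186°).

42.9°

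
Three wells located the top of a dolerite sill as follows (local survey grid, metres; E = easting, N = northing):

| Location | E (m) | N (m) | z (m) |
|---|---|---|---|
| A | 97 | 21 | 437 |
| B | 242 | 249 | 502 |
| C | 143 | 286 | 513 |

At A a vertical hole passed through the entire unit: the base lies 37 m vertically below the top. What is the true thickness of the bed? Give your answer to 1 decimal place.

Two edge vectors: A→B = (145, 228, 65), A→C = (46, 265, 76).
Normal n = (A→B) × (A→C) = (103, -8030, 27937).
So ∂z/∂E = −n_x/n_z = −0.00369 and ∂z/∂N = −n_y/n_z = 0.28743.
|∇z| = √(a²+b²) = 0.28746, so dip δ = arctan(0.28746) = 16.04°.
True thickness = vertical thickness × cos δ = 37 × cos 16.04° = 35.6 m.

35.6 m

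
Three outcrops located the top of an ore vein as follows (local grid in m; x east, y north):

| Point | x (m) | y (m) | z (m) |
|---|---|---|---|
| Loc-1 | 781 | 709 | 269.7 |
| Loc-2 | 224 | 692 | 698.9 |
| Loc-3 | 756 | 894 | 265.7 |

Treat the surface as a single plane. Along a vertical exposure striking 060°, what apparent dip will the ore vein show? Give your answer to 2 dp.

Let the plane be z = a·x + b·y + c.
Loc-2−Loc-1: −557a − 17b = 429.2;  Loc-3−Loc-1: −25a + 185b = −4.
Solving gives a = −0.76673, b = −0.12523.
Unit vector along 060° is (sin 60°, cos 60°) = (0.8660, 0.5000).
Slope in that direction = a·(0.8660) + b·(0.5000) = −0.72663.
Apparent dip = arctan|0.72663| = 36.00° (true dip is 37.8°, so apparent ≤ true as expected).

36.00°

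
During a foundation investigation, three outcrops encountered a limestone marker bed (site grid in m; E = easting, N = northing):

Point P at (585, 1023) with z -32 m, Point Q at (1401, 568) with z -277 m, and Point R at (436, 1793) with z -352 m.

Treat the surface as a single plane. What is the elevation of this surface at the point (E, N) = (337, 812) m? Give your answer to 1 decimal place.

227.9 m

Two edge vectors: Point P→Point Q = (816, -455, -245), Point P→Point R = (-149, 770, -320).
Normal n = (Point P→Point Q) × (Point P→Point R) = (334250, 297625, 560525).
So ∂z/∂E = −n_x/n_z = −0.596316 and ∂z/∂N = −n_y/n_z = −0.530975.
Intercept c from Point P: -32 + 348.84 + 543.19 = 860.03.
At (337, 812): z = −201.0 − 431.2 + 860.03 = 227.9 m.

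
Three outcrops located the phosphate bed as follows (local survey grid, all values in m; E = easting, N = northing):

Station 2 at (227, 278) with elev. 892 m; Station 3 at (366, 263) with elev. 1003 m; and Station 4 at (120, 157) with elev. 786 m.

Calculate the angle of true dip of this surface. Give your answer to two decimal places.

Let the plane be z = a·E + b·N + c.
Station 3−Station 2: 139a − 15b = 111;  Station 4−Station 2: −107a − 121b = −106.
Solving gives a = 0.81530, b = 0.15507.
Gradient magnitude |∇z| = √(a² + b²) = √(0.66471 + 0.02405) = 0.82991.
True dip = arctan(0.82991) = 39.69°, dipping toward W (azimuth ≈ 259°).

39.69°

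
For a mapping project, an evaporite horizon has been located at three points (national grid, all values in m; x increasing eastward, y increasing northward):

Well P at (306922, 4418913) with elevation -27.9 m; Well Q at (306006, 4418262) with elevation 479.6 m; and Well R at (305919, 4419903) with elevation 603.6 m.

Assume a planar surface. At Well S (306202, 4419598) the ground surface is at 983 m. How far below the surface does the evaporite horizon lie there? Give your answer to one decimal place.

558.7 m

Let the plane be z = a·x + b·y + c.
Well Q−Well P: −916a − 651b = 507.5;  Well R−Well P: −1003a + 990b = 631.5.
Solving gives a = −0.585674830, b = 0.044513278.
Then c = -27.9 − a·306922 − b·4418913 = −16971.71.
At (306202, 4419598): z_contact = −179334.80 + 196730.80 − 16971.71 = 424.28 m.
Depth below ground = 983 − 424.28 = 558.7 m.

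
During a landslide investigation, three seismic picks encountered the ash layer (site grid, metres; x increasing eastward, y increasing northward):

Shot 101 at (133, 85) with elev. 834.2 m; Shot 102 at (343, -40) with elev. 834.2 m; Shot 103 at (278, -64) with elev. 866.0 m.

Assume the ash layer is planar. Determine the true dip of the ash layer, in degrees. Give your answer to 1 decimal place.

30.6°

Let the plane be z = a·x + b·y + c.
Shot 102−Shot 101: 210a − 125b = 0;  Shot 103−Shot 101: 145a − 149b = 31.8.
Solving gives a = −0.30194, b = −0.50725.
Gradient magnitude |∇z| = √(a² + b²) = √(0.09117 + 0.25731) = 0.59032.
True dip = arctan(0.59032) = 30.6°, dipping toward NNE (azimuth ≈ 031°).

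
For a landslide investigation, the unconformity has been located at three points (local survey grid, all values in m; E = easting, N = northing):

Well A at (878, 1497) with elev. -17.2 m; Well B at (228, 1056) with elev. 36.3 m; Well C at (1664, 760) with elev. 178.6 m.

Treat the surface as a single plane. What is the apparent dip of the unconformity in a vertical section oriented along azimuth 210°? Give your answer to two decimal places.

8.49°

Two edge vectors: Well A→Well B = (-650, -441, 53.5), Well A→Well C = (786, -737, 195.8).
Normal n = (Well A→Well B) × (Well A→Well C) = (-46918.3, 169321, 825676).
So ∂z/∂E = −n_x/n_z = 0.05682 and ∂z/∂N = −n_y/n_z = −0.20507.
Unit vector along 210° is (sin 210°, cos 210°) = (-0.5000, -0.8660).
Slope in that direction = a·(-0.5000) + b·(-0.8660) = 0.14918.
Apparent dip = arctan|0.14918| = 8.49° (true dip is 12.0°, so apparent ≤ true as expected).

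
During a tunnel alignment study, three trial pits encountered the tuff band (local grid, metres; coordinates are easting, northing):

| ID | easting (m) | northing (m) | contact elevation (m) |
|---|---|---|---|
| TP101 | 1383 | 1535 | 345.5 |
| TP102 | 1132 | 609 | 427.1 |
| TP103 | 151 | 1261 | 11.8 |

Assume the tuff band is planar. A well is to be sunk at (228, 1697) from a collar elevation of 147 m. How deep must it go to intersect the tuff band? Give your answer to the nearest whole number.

186 m

Two edge vectors: TP101→TP102 = (-251, -926, 81.6), TP101→TP103 = (-1232, -274, -333.7).
Normal n = (TP101→TP102) × (TP101→TP103) = (331364.6, -184289.9, -1072058).
So ∂z/∂easting = −n_x/n_z = 0.30909 and ∂z/∂northing = −n_y/n_z = −0.17190.
Intercept c from TP101: 345.5 − 427.47 + 263.87 = 181.90.
At (228, 1697): z_contact = 70.5 − 291.7 + 181.90 = -39.3 m.
Depth below ground = 147 − (-39.3) = 186 m.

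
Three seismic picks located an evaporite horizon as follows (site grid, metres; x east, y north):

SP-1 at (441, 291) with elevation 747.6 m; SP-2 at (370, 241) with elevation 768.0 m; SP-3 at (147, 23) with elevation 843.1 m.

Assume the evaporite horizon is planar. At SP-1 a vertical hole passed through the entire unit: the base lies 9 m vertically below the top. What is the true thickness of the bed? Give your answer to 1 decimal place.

8.7 m

Two edge vectors: SP-1→SP-2 = (-71, -50, 20.4), SP-1→SP-3 = (-294, -268, 95.5).
Normal n = (SP-1→SP-2) × (SP-1→SP-3) = (692.2, 782.9, 4328).
So ∂z/∂x = −n_x/n_z = −0.15994 and ∂z/∂y = −n_y/n_z = −0.18089.
|∇z| = √(a²+b²) = 0.24146, so dip δ = arctan(0.24146) = 13.57°.
True thickness = vertical thickness × cos δ = 9 × cos 13.57° = 8.7 m.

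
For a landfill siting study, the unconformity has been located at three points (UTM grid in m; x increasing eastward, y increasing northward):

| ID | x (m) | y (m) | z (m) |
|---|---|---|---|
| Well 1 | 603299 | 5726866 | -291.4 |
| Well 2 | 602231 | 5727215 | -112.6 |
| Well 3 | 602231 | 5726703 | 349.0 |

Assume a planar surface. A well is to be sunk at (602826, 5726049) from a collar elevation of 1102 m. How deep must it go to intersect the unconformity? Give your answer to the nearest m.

Let the plane be z = a·x + b·y + c.
Well 2−Well 1: −1068a + 349b = 178.8;  Well 3−Well 1: −1068a − 163b = 640.4.
Solving gives a = −0.46202745, b = −0.90156250.
Then c = -291.4 − a·603299 − b·5726866 = 5441576.92.
At (602826, 5726049): z_contact = −278522.2 − 5162391.1 + 5441576.92 = 663.7 m.
Depth below ground = 1102 − 663.7 = 438 m.

438 m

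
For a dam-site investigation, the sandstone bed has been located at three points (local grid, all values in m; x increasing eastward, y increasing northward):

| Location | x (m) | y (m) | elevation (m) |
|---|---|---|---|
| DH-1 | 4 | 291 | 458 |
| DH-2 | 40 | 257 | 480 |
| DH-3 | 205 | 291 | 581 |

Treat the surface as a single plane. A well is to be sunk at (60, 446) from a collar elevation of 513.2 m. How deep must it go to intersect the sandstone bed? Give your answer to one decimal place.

Let the plane be z = a·x + b·y + c.
DH-2−DH-1: 36a − 34b = 22;  DH-3−DH-1: 201a + 0b = 123.
Solving gives a = 0.61194, b = 0.00088.
Then c = 458 − a·4 − b·291 = 455.30.
At (60, 446): z_contact = 36.72 + 0.39 + 455.30 = 492.40 m.
Depth below ground = 513.2 − 492.40 = 20.8 m.

20.8 m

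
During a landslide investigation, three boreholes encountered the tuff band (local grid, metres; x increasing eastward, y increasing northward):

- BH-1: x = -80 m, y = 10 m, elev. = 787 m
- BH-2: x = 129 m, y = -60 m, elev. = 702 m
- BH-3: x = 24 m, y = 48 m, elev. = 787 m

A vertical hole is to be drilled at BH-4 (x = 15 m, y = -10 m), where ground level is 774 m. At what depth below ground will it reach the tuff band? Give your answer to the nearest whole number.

Two edge vectors: BH-1→BH-2 = (209, -70, -85), BH-1→BH-3 = (104, 38, 0).
Normal n = (BH-1→BH-2) × (BH-1→BH-3) = (3230, -8840, 15222).
So ∂z/∂x = −n_x/n_z = −0.21219 and ∂z/∂y = −n_y/n_z = 0.58074.
Intercept c from BH-1: 787 − 16.98 − 5.81 = 764.22.
At (15, -10): z_contact = −3.2 − 5.8 + 764.22 = 755.2 m.
Depth below ground = 774 − 755.2 = 19 m.

19 m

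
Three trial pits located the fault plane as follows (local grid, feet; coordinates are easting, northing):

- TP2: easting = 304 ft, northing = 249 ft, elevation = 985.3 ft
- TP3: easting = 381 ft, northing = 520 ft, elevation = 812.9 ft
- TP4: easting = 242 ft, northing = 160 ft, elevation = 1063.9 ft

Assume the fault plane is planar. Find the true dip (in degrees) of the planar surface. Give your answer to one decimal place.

Two edge vectors: TP2→TP3 = (77, 271, -172.4), TP2→TP4 = (-62, -89, 78.6).
Normal n = (TP2→TP3) × (TP2→TP4) = (5957, 4636.6, 9949).
So ∂z/∂easting = −n_x/n_z = −0.59875 and ∂z/∂northing = −n_y/n_z = −0.46604.
Gradient magnitude |∇z| = √(a² + b²) = √(0.35851 + 0.21719) = 0.75875.
True dip = arctan(0.75875) = 37.2°, dipping toward NE (azimuth ≈ 052°).

37.2°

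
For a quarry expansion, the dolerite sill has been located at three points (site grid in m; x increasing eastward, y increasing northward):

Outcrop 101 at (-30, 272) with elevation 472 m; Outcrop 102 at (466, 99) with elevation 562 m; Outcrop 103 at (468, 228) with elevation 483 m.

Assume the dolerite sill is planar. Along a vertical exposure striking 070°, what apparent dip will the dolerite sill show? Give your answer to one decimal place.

Let the plane be z = a·x + b·y + c.
Outcrop 102−Outcrop 101: 496a − 173b = 90;  Outcrop 103−Outcrop 101: 498a − 44b = 11.
Solving gives a = −0.03198, b = −0.61191.
Unit vector along 070° is (sin 70°, cos 70°) = (0.9397, 0.3420).
Slope in that direction = a·(0.9397) + b·(0.3420) = −0.23933.
Apparent dip = arctan|0.23933| = 13.5° (true dip is 31.5°, so apparent ≤ true as expected).

13.5°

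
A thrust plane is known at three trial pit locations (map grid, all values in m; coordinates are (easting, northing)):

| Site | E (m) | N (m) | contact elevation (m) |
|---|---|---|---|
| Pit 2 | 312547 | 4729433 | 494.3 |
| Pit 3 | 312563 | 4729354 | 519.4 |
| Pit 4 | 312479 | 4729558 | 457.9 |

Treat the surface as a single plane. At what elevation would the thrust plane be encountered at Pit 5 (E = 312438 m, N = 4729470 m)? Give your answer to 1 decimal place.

490.4 m

Two edge vectors: Pit 2→Pit 3 = (16, -79, 25.1), Pit 2→Pit 4 = (-68, 125, -36.4).
Normal n = (Pit 2→Pit 3) × (Pit 2→Pit 4) = (-261.9, -1124.4, -3372).
So ∂z/∂E = −n_x/n_z = −0.077669039 and ∂z/∂N = −n_y/n_z = −0.333451957.
Intercept c from Pit 2: 494.3 + 24275.23 + 1577038.69 = 1601808.22.
At (312438, 4729470): z = −24266.8 − 1577051.0 + 1601808.22 = 490.4 m.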